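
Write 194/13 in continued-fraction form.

Run the Euclidean algorithm on 194 and 13; the successive quotients are the partial quotients a_0, a_1, ... (each step inverts the fractional part left over by the previous one):
  194 = 14*13 + 12, so a_0 = 14.
  13 = 1*12 + 1, so a_1 = 1.
  12 = 12*1 + 0, so a_2 = 12.
The remainder reaches 0 after 3 divisions, so the expansion has 3 partial quotients, read off in order.

[14; 1, 12]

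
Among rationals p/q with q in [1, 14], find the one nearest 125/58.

28/13

Expand x = 125/58 as a continued fraction with the Euclidean algorithm:
  125 = 2*58 + 9, so a_0 = 2.
  58 = 6*9 + 4, so a_1 = 6.
  9 = 2*4 + 1, so a_2 = 2.
  4 = 4*1 + 0, so a_3 = 4.
so x = [2; 6, 2, 4].
Convergents (p_i = a_i*p_{i-1} + p_{i-2}, q_i = a_i*q_{i-1} + q_{i-2} with p_{-2}=0, p_{-1}=1, q_{-2}=1, q_{-1}=0), until the denominator exceeds 14:
  i=0: a_0=2, p_0 = 2*1 + 0 = 2, q_0 = 2*0 + 1 = 1.
  i=1: a_1=6, p_1 = 6*2 + 1 = 13, q_1 = 6*1 + 0 = 6.
  i=2: a_2=2, p_2 = 2*13 + 2 = 28, q_2 = 2*6 + 1 = 13.
  i=3: a_3=4, p_3 = 4*28 + 13 = 125, q_3 = 4*13 + 6 = 58.
q_3 = 58 > 14, so the last convergent with denominator <= 14 is p_2/q_2 = 28/13.
The closest fraction with denominator <= 14 is either p_2/q_2 or the intermediate fraction (k*p_2 + p_1)/(k*q_2 + q_1) with the largest k >= 1 whose denominator stays <= 14; these approach x as k grows, and every other convergent or intermediate fraction in range is farther away.
Largest k: floor((14 - q_1)/q_2) = floor((14 - 6)/13) = 0.
Since k = 0, no intermediate fraction beyond p_2/q_2 has denominator <= 14, so the convergent 28/13 is the closest (its error is |125*13 - 28*58|/(58*13) = 1/754).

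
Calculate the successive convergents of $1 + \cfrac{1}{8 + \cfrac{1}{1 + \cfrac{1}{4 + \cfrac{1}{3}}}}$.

1/1, 9/8, 10/9, 49/44, 157/141

Using the convergent recurrence p_i = a_i*p_{i-1} + p_{i-2}, q_i = a_i*q_{i-1} + q_{i-2} with p_{-2}=0, p_{-1}=1, q_{-2}=1, q_{-1}=0:
  i=0: a_0=1, p_0 = 1*1 + 0 = 1, q_0 = 1*0 + 1 = 1.
  i=1: a_1=8, p_1 = 8*1 + 1 = 9, q_1 = 8*1 + 0 = 8.
  i=2: a_2=1, p_2 = 1*9 + 1 = 10, q_2 = 1*8 + 1 = 9.
  i=3: a_3=4, p_3 = 4*10 + 9 = 49, q_3 = 4*9 + 8 = 44.
  i=4: a_4=3, p_4 = 3*49 + 10 = 157, q_4 = 3*44 + 9 = 141.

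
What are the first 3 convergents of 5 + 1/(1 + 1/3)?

Using the convergent recurrence p_i = a_i*p_{i-1} + p_{i-2}, q_i = a_i*q_{i-1} + q_{i-2} with p_{-2}=0, p_{-1}=1, q_{-2}=1, q_{-1}=0:
  i=0: a_0=5, p_0 = 5*1 + 0 = 5, q_0 = 5*0 + 1 = 1.
  i=1: a_1=1, p_1 = 1*5 + 1 = 6, q_1 = 1*1 + 0 = 1.
  i=2: a_2=3, p_2 = 3*6 + 5 = 23, q_2 = 3*1 + 1 = 4.

5/1, 6/1, 23/4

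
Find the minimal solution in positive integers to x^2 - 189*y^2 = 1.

(x, y) = (55, 4)

First expand sqrt(189) as a continued fraction. With x_i = (sqrt(189) + m_i)/d_i and (m_0, d_0) = (0, 1): a_0 = floor(sqrt(189)) = 13, since 13^2 = 169 <= 189 < 196 = 14^2.
Iterate m_{i+1} = d_i*a_i - m_i, d_{i+1} = (189 - m_{i+1}^2)/d_i, a_{i+1} = floor((a_0 + m_{i+1})/d_{i+1}):
  m_1 = 1*13 - 0 = 13, d_1 = (189 - 13^2)/1 = 20/1 = 20, a_1 = floor((13 + 13)/20) = 1.
  m_2 = 20*1 - 13 = 7, d_2 = (189 - 7^2)/20 = 140/20 = 7, a_2 = floor((13 + 7)/7) = 2.
  m_3 = 7*2 - 7 = 7, d_3 = (189 - 7^2)/7 = 140/7 = 20, a_3 = floor((13 + 7)/20) = 1.
  m_4 = 20*1 - 7 = 13, d_4 = (189 - 13^2)/20 = 20/20 = 1, a_4 = floor((13 + 13)/1) = 26.
  m_5 = 1*26 - 13 = 13, d_5 = (189 - 13^2)/1 = 20/1 = 20: (m_5, d_5) = (m_1, d_1) = (13, 20), so from here the quotients repeat a_1, ..., a_4; the period length is 4.
So sqrt(189) = [13; (1, 2, 1, 26)] with period length k = 4.
k is even, so the fundamental solution of x^2 - 189y^2 = 1 is (p_{k-1}, q_{k-1}) = (p_3, q_3); compute convergents through index 3.
Convergents (p_i = a_i*p_{i-1} + p_{i-2}, q_i = a_i*q_{i-1} + q_{i-2} with p_{-2}=0, p_{-1}=1, q_{-2}=1, q_{-1}=0):
  i=0: a_0=13, p_0 = 13*1 + 0 = 13, q_0 = 13*0 + 1 = 1.
  i=1: a_1=1, p_1 = 1*13 + 1 = 14, q_1 = 1*1 + 0 = 1.
  i=2: a_2=2, p_2 = 2*14 + 13 = 41, q_2 = 2*1 + 1 = 3.
  i=3: a_3=1, p_3 = 1*41 + 14 = 55, q_3 = 1*3 + 1 = 4.
Check: 55^2 - 189*4^2 = 3025 - 3024 = 1, so (x, y) = (55, 4) solves the equation, and by the theorem it is the least positive solution.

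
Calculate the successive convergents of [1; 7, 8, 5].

1/1, 8/7, 65/57, 333/292

Using the convergent recurrence p_i = a_i*p_{i-1} + p_{i-2}, q_i = a_i*q_{i-1} + q_{i-2} with p_{-2}=0, p_{-1}=1, q_{-2}=1, q_{-1}=0:
  i=0: a_0=1, p_0 = 1*1 + 0 = 1, q_0 = 1*0 + 1 = 1.
  i=1: a_1=7, p_1 = 7*1 + 1 = 8, q_1 = 7*1 + 0 = 7.
  i=2: a_2=8, p_2 = 8*8 + 1 = 65, q_2 = 8*7 + 1 = 57.
  i=3: a_3=5, p_3 = 5*65 + 8 = 333, q_3 = 5*57 + 7 = 292.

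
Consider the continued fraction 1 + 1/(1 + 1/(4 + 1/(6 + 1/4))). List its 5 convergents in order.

1/1, 2/1, 9/5, 56/31, 233/129

Using the convergent recurrence p_i = a_i*p_{i-1} + p_{i-2}, q_i = a_i*q_{i-1} + q_{i-2} with p_{-2}=0, p_{-1}=1, q_{-2}=1, q_{-1}=0:
  i=0: a_0=1, p_0 = 1*1 + 0 = 1, q_0 = 1*0 + 1 = 1.
  i=1: a_1=1, p_1 = 1*1 + 1 = 2, q_1 = 1*1 + 0 = 1.
  i=2: a_2=4, p_2 = 4*2 + 1 = 9, q_2 = 4*1 + 1 = 5.
  i=3: a_3=6, p_3 = 6*9 + 2 = 56, q_3 = 6*5 + 1 = 31.
  i=4: a_4=4, p_4 = 4*56 + 9 = 233, q_4 = 4*31 + 5 = 129.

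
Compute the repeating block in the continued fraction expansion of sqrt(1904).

Write x_i = (sqrt(1904) + m_i)/d_i with (m_0, d_0) = (0, 1). a_0 = floor(sqrt(1904)) = 43, since 43^2 = 1849 <= 1904 < 1936 = 44^2.
Iterate m_{i+1} = d_i*a_i - m_i, d_{i+1} = (1904 - m_{i+1}^2)/d_i, a_{i+1} = floor((a_0 + m_{i+1})/d_{i+1}):
  m_1 = 1*43 - 0 = 43, d_1 = (1904 - 43^2)/1 = 55/1 = 55, a_1 = floor((43 + 43)/55) = 1.
  m_2 = 55*1 - 43 = 12, d_2 = (1904 - 12^2)/55 = 1760/55 = 32, a_2 = floor((43 + 12)/32) = 1.
  m_3 = 32*1 - 12 = 20, d_3 = (1904 - 20^2)/32 = 1504/32 = 47, a_3 = floor((43 + 20)/47) = 1.
  m_4 = 47*1 - 20 = 27, d_4 = (1904 - 27^2)/47 = 1175/47 = 25, a_4 = floor((43 + 27)/25) = 2.
  m_5 = 25*2 - 27 = 23, d_5 = (1904 - 23^2)/25 = 1375/25 = 55, a_5 = floor((43 + 23)/55) = 1.
  m_6 = 55*1 - 23 = 32, d_6 = (1904 - 32^2)/55 = 880/55 = 16, a_6 = floor((43 + 32)/16) = 4.
  m_7 = 16*4 - 32 = 32, d_7 = (1904 - 32^2)/16 = 880/16 = 55, a_7 = floor((43 + 32)/55) = 1.
  m_8 = 55*1 - 32 = 23, d_8 = (1904 - 23^2)/55 = 1375/55 = 25, a_8 = floor((43 + 23)/25) = 2.
  m_9 = 25*2 - 23 = 27, d_9 = (1904 - 27^2)/25 = 1175/25 = 47, a_9 = floor((43 + 27)/47) = 1.
  m_10 = 47*1 - 27 = 20, d_10 = (1904 - 20^2)/47 = 1504/47 = 32, a_10 = floor((43 + 20)/32) = 1.
  m_11 = 32*1 - 20 = 12, d_11 = (1904 - 12^2)/32 = 1760/32 = 55, a_11 = floor((43 + 12)/55) = 1.
  m_12 = 55*1 - 12 = 43, d_12 = (1904 - 43^2)/55 = 55/55 = 1, a_12 = floor((43 + 43)/1) = 86.
  m_13 = 1*86 - 43 = 43, d_13 = (1904 - 43^2)/1 = 55/1 = 55: (m_13, d_13) = (m_1, d_1) = (43, 55), so from here the quotients repeat a_1, ..., a_12; the period length is 12.
Hence the expansion of sqrt(1904) is a_0 = 43 followed by the repeating block 1, 1, 1, 2, 1, 4, 1, 2, 1, 1, 1, 86 (period 12).

[43; (1, 1, 1, 2, 1, 4, 1, 2, 1, 1, 1, 86)]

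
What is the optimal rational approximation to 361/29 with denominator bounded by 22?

249/20

Expand x = 361/29 as a continued fraction with the Euclidean algorithm:
  361 = 12*29 + 13, so a_0 = 12.
  29 = 2*13 + 3, so a_1 = 2.
  13 = 4*3 + 1, so a_2 = 4.
  3 = 3*1 + 0, so a_3 = 3.
so x = [12; 2, 4, 3].
Convergents (p_i = a_i*p_{i-1} + p_{i-2}, q_i = a_i*q_{i-1} + q_{i-2} with p_{-2}=0, p_{-1}=1, q_{-2}=1, q_{-1}=0), until the denominator exceeds 22:
  i=0: a_0=12, p_0 = 12*1 + 0 = 12, q_0 = 12*0 + 1 = 1.
  i=1: a_1=2, p_1 = 2*12 + 1 = 25, q_1 = 2*1 + 0 = 2.
  i=2: a_2=4, p_2 = 4*25 + 12 = 112, q_2 = 4*2 + 1 = 9.
  i=3: a_3=3, p_3 = 3*112 + 25 = 361, q_3 = 3*9 + 2 = 29.
q_3 = 29 > 22, so the last convergent with denominator <= 22 is p_2/q_2 = 112/9.
The closest fraction with denominator <= 22 is either p_2/q_2 or the intermediate fraction (k*p_2 + p_1)/(k*q_2 + q_1) with the largest k >= 1 whose denominator stays <= 22; these approach x as k grows, and every other convergent or intermediate fraction in range is farther away.
Largest k: floor((22 - q_1)/q_2) = floor((22 - 2)/9) = 2.
That gives (2*112 + 25)/(2*9 + 2) = 249/20.
Compare the errors: |x - 112/9| = |361*9 - 112*29|/(29*9) = 1/261, and |x - 249/20| = |361*20 - 249*29|/(29*20) = 1/580.
Cross-multiplying, 1*261 = 261 < 580 = 1*580, so 1/580 is smaller: the intermediate fraction 249/20 is closer to x than 112/9.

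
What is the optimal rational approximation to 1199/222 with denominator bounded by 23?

27/5

Expand x = 1199/222 as a continued fraction with the Euclidean algorithm:
  1199 = 5*222 + 89, so a_0 = 5.
  222 = 2*89 + 44, so a_1 = 2.
  89 = 2*44 + 1, so a_2 = 2.
  44 = 44*1 + 0, so a_3 = 44.
so x = [5; 2, 2, 44].
Convergents (p_i = a_i*p_{i-1} + p_{i-2}, q_i = a_i*q_{i-1} + q_{i-2} with p_{-2}=0, p_{-1}=1, q_{-2}=1, q_{-1}=0), until the denominator exceeds 23:
  i=0: a_0=5, p_0 = 5*1 + 0 = 5, q_0 = 5*0 + 1 = 1.
  i=1: a_1=2, p_1 = 2*5 + 1 = 11, q_1 = 2*1 + 0 = 2.
  i=2: a_2=2, p_2 = 2*11 + 5 = 27, q_2 = 2*2 + 1 = 5.
  i=3: a_3=44, p_3 = 44*27 + 11 = 1199, q_3 = 44*5 + 2 = 222.
q_3 = 222 > 23, so the last convergent with denominator <= 23 is p_2/q_2 = 27/5.
The closest fraction with denominator <= 23 is either p_2/q_2 or the intermediate fraction (k*p_2 + p_1)/(k*q_2 + q_1) with the largest k >= 1 whose denominator stays <= 23; these approach x as k grows, and every other convergent or intermediate fraction in range is farther away.
Largest k: floor((23 - q_1)/q_2) = floor((23 - 2)/5) = 4.
That gives (4*27 + 11)/(4*5 + 2) = 119/22.
Compare the errors: |x - 27/5| = |1199*5 - 27*222|/(222*5) = 1/1110, and |x - 119/22| = |1199*22 - 119*222|/(222*22) = 40/4884.
Cross-multiplying, 1*4884 = 4884 < 44400 = 40*1110, so 1/1110 is smaller: the convergent 27/5 is closer to x than 119/22.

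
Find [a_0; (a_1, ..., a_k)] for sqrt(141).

[11; (1, 6, 1, 22)]

Write x_i = (sqrt(141) + m_i)/d_i with (m_0, d_0) = (0, 1). a_0 = floor(sqrt(141)) = 11, since 11^2 = 121 <= 141 < 144 = 12^2.
Iterate m_{i+1} = d_i*a_i - m_i, d_{i+1} = (141 - m_{i+1}^2)/d_i, a_{i+1} = floor((a_0 + m_{i+1})/d_{i+1}):
  m_1 = 1*11 - 0 = 11, d_1 = (141 - 11^2)/1 = 20/1 = 20, a_1 = floor((11 + 11)/20) = 1.
  m_2 = 20*1 - 11 = 9, d_2 = (141 - 9^2)/20 = 60/20 = 3, a_2 = floor((11 + 9)/3) = 6.
  m_3 = 3*6 - 9 = 9, d_3 = (141 - 9^2)/3 = 60/3 = 20, a_3 = floor((11 + 9)/20) = 1.
  m_4 = 20*1 - 9 = 11, d_4 = (141 - 11^2)/20 = 20/20 = 1, a_4 = floor((11 + 11)/1) = 22.
  m_5 = 1*22 - 11 = 11, d_5 = (141 - 11^2)/1 = 20/1 = 20: (m_5, d_5) = (m_1, d_1) = (11, 20), so from here the quotients repeat a_1, ..., a_4; the period length is 4.
Hence the expansion of sqrt(141) is a_0 = 11 followed by the repeating block 1, 6, 1, 22 (period 4).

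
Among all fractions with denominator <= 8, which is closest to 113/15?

Expand x = 113/15 as a continued fraction with the Euclidean algorithm:
  113 = 7*15 + 8, so a_0 = 7.
  15 = 1*8 + 7, so a_1 = 1.
  8 = 1*7 + 1, so a_2 = 1.
  7 = 7*1 + 0, so a_3 = 7.
so x = [7; 1, 1, 7].
Convergents (p_i = a_i*p_{i-1} + p_{i-2}, q_i = a_i*q_{i-1} + q_{i-2} with p_{-2}=0, p_{-1}=1, q_{-2}=1, q_{-1}=0), until the denominator exceeds 8:
  i=0: a_0=7, p_0 = 7*1 + 0 = 7, q_0 = 7*0 + 1 = 1.
  i=1: a_1=1, p_1 = 1*7 + 1 = 8, q_1 = 1*1 + 0 = 1.
  i=2: a_2=1, p_2 = 1*8 + 7 = 15, q_2 = 1*1 + 1 = 2.
  i=3: a_3=7, p_3 = 7*15 + 8 = 113, q_3 = 7*2 + 1 = 15.
q_3 = 15 > 8, so the last convergent with denominator <= 8 is p_2/q_2 = 15/2.
The closest fraction with denominator <= 8 is either p_2/q_2 or the intermediate fraction (k*p_2 + p_1)/(k*q_2 + q_1) with the largest k >= 1 whose denominator stays <= 8; these approach x as k grows, and every other convergent or intermediate fraction in range is farther away.
Largest k: floor((8 - q_1)/q_2) = floor((8 - 1)/2) = 3.
That gives (3*15 + 8)/(3*2 + 1) = 53/7.
Compare the errors: |x - 15/2| = |113*2 - 15*15|/(15*2) = 1/30, and |x - 53/7| = |113*7 - 53*15|/(15*7) = 4/105.
Cross-multiplying, 1*105 = 105 < 120 = 4*30, so 1/30 is smaller: the convergent 15/2 is closer to x than 53/7.

15/2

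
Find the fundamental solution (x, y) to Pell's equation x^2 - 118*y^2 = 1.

(x, y) = (306917, 28254)

First expand sqrt(118) as a continued fraction. With x_i = (sqrt(118) + m_i)/d_i and (m_0, d_0) = (0, 1): a_0 = floor(sqrt(118)) = 10, since 10^2 = 100 <= 118 < 121 = 11^2.
Iterate m_{i+1} = d_i*a_i - m_i, d_{i+1} = (118 - m_{i+1}^2)/d_i, a_{i+1} = floor((a_0 + m_{i+1})/d_{i+1}):
  m_1 = 1*10 - 0 = 10, d_1 = (118 - 10^2)/1 = 18/1 = 18, a_1 = floor((10 + 10)/18) = 1.
  m_2 = 18*1 - 10 = 8, d_2 = (118 - 8^2)/18 = 54/18 = 3, a_2 = floor((10 + 8)/3) = 6.
  m_3 = 3*6 - 8 = 10, d_3 = (118 - 10^2)/3 = 18/3 = 6, a_3 = floor((10 + 10)/6) = 3.
  m_4 = 6*3 - 10 = 8, d_4 = (118 - 8^2)/6 = 54/6 = 9, a_4 = floor((10 + 8)/9) = 2.
  m_5 = 9*2 - 8 = 10, d_5 = (118 - 10^2)/9 = 18/9 = 2, a_5 = floor((10 + 10)/2) = 10.
  m_6 = 2*10 - 10 = 10, d_6 = (118 - 10^2)/2 = 18/2 = 9, a_6 = floor((10 + 10)/9) = 2.
  m_7 = 9*2 - 10 = 8, d_7 = (118 - 8^2)/9 = 54/9 = 6, a_7 = floor((10 + 8)/6) = 3.
  m_8 = 6*3 - 8 = 10, d_8 = (118 - 10^2)/6 = 18/6 = 3, a_8 = floor((10 + 10)/3) = 6.
  m_9 = 3*6 - 10 = 8, d_9 = (118 - 8^2)/3 = 54/3 = 18, a_9 = floor((10 + 8)/18) = 1.
  m_10 = 18*1 - 8 = 10, d_10 = (118 - 10^2)/18 = 18/18 = 1, a_10 = floor((10 + 10)/1) = 20.
  m_11 = 1*20 - 10 = 10, d_11 = (118 - 10^2)/1 = 18/1 = 18: (m_11, d_11) = (m_1, d_1) = (10, 18), so from here the quotients repeat a_1, ..., a_10; the period length is 10.
So sqrt(118) = [10; (1, 6, 3, 2, 10, 2, 3, 6, 1, 20)] with period length k = 10.
k is even, so the fundamental solution of x^2 - 118y^2 = 1 is (p_{k-1}, q_{k-1}) = (p_9, q_9); compute convergents through index 9.
Convergents (p_i = a_i*p_{i-1} + p_{i-2}, q_i = a_i*q_{i-1} + q_{i-2} with p_{-2}=0, p_{-1}=1, q_{-2}=1, q_{-1}=0):
  i=0: a_0=10, p_0 = 10*1 + 0 = 10, q_0 = 10*0 + 1 = 1.
  i=1: a_1=1, p_1 = 1*10 + 1 = 11, q_1 = 1*1 + 0 = 1.
  i=2: a_2=6, p_2 = 6*11 + 10 = 76, q_2 = 6*1 + 1 = 7.
  i=3: a_3=3, p_3 = 3*76 + 11 = 239, q_3 = 3*7 + 1 = 22.
  i=4: a_4=2, p_4 = 2*239 + 76 = 554, q_4 = 2*22 + 7 = 51.
  i=5: a_5=10, p_5 = 10*554 + 239 = 5779, q_5 = 10*51 + 22 = 532.
  i=6: a_6=2, p_6 = 2*5779 + 554 = 12112, q_6 = 2*532 + 51 = 1115.
  i=7: a_7=3, p_7 = 3*12112 + 5779 = 42115, q_7 = 3*1115 + 532 = 3877.
  i=8: a_8=6, p_8 = 6*42115 + 12112 = 264802, q_8 = 6*3877 + 1115 = 24377.
  i=9: a_9=1, p_9 = 1*264802 + 42115 = 306917, q_9 = 1*24377 + 3877 = 28254.
Check: 306917^2 - 118*28254^2 = 94198044889 - 94198044888 = 1, so (x, y) = (306917, 28254) solves the equation, and by the theorem it is the least positive solution.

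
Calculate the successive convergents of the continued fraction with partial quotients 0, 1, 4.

0/1, 1/1, 4/5

Using the convergent recurrence p_i = a_i*p_{i-1} + p_{i-2}, q_i = a_i*q_{i-1} + q_{i-2} with p_{-2}=0, p_{-1}=1, q_{-2}=1, q_{-1}=0:
  i=0: a_0=0, p_0 = 0*1 + 0 = 0, q_0 = 0*0 + 1 = 1.
  i=1: a_1=1, p_1 = 1*0 + 1 = 1, q_1 = 1*1 + 0 = 1.
  i=2: a_2=4, p_2 = 4*1 + 0 = 4, q_2 = 4*1 + 1 = 5.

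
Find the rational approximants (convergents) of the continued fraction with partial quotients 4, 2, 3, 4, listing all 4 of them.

Using the convergent recurrence p_i = a_i*p_{i-1} + p_{i-2}, q_i = a_i*q_{i-1} + q_{i-2} with p_{-2}=0, p_{-1}=1, q_{-2}=1, q_{-1}=0:
  i=0: a_0=4, p_0 = 4*1 + 0 = 4, q_0 = 4*0 + 1 = 1.
  i=1: a_1=2, p_1 = 2*4 + 1 = 9, q_1 = 2*1 + 0 = 2.
  i=2: a_2=3, p_2 = 3*9 + 4 = 31, q_2 = 3*2 + 1 = 7.
  i=3: a_3=4, p_3 = 4*31 + 9 = 133, q_3 = 4*7 + 2 = 30.

4/1, 9/2, 31/7, 133/30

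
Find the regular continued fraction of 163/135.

Run the Euclidean algorithm on 163 and 135; the successive quotients are the partial quotients a_0, a_1, ... (each step inverts the fractional part left over by the previous one):
  163 = 1*135 + 28, so a_0 = 1.
  135 = 4*28 + 23, so a_1 = 4.
  28 = 1*23 + 5, so a_2 = 1.
  23 = 4*5 + 3, so a_3 = 4.
  5 = 1*3 + 2, so a_4 = 1.
  3 = 1*2 + 1, so a_5 = 1.
  2 = 2*1 + 0, so a_6 = 2.
The remainder reaches 0 after 7 divisions, so the expansion has 7 partial quotients, read off in order.

[1; 4, 1, 4, 1, 1, 2]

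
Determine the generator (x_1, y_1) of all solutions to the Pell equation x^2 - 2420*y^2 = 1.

First expand sqrt(2420) as a continued fraction. With x_i = (sqrt(2420) + m_i)/d_i and (m_0, d_0) = (0, 1): a_0 = floor(sqrt(2420)) = 49, since 49^2 = 2401 <= 2420 < 2500 = 50^2.
Iterate m_{i+1} = d_i*a_i - m_i, d_{i+1} = (2420 - m_{i+1}^2)/d_i, a_{i+1} = floor((a_0 + m_{i+1})/d_{i+1}):
  m_1 = 1*49 - 0 = 49, d_1 = (2420 - 49^2)/1 = 19/1 = 19, a_1 = floor((49 + 49)/19) = 5.
  m_2 = 19*5 - 49 = 46, d_2 = (2420 - 46^2)/19 = 304/19 = 16, a_2 = floor((49 + 46)/16) = 5.
  m_3 = 16*5 - 46 = 34, d_3 = (2420 - 34^2)/16 = 1264/16 = 79, a_3 = floor((49 + 34)/79) = 1.
  m_4 = 79*1 - 34 = 45, d_4 = (2420 - 45^2)/79 = 395/79 = 5, a_4 = floor((49 + 45)/5) = 18.
  m_5 = 5*18 - 45 = 45, d_5 = (2420 - 45^2)/5 = 395/5 = 79, a_5 = floor((49 + 45)/79) = 1.
  m_6 = 79*1 - 45 = 34, d_6 = (2420 - 34^2)/79 = 1264/79 = 16, a_6 = floor((49 + 34)/16) = 5.
  m_7 = 16*5 - 34 = 46, d_7 = (2420 - 46^2)/16 = 304/16 = 19, a_7 = floor((49 + 46)/19) = 5.
  m_8 = 19*5 - 46 = 49, d_8 = (2420 - 49^2)/19 = 19/19 = 1, a_8 = floor((49 + 49)/1) = 98.
  m_9 = 1*98 - 49 = 49, d_9 = (2420 - 49^2)/1 = 19/1 = 19: (m_9, d_9) = (m_1, d_1) = (49, 19), so from here the quotients repeat a_1, ..., a_8; the period length is 8.
So sqrt(2420) = [49; (5, 5, 1, 18, 1, 5, 5, 98)] with period length k = 8.
k is even, so the fundamental solution of x^2 - 2420y^2 = 1 is (p_{k-1}, q_{k-1}) = (p_7, q_7); compute convergents through index 7.
Convergents (p_i = a_i*p_{i-1} + p_{i-2}, q_i = a_i*q_{i-1} + q_{i-2} with p_{-2}=0, p_{-1}=1, q_{-2}=1, q_{-1}=0):
  i=0: a_0=49, p_0 = 49*1 + 0 = 49, q_0 = 49*0 + 1 = 1.
  i=1: a_1=5, p_1 = 5*49 + 1 = 246, q_1 = 5*1 + 0 = 5.
  i=2: a_2=5, p_2 = 5*246 + 49 = 1279, q_2 = 5*5 + 1 = 26.
  i=3: a_3=1, p_3 = 1*1279 + 246 = 1525, q_3 = 1*26 + 5 = 31.
  i=4: a_4=18, p_4 = 18*1525 + 1279 = 28729, q_4 = 18*31 + 26 = 584.
  i=5: a_5=1, p_5 = 1*28729 + 1525 = 30254, q_5 = 1*584 + 31 = 615.
  i=6: a_6=5, p_6 = 5*30254 + 28729 = 179999, q_6 = 5*615 + 584 = 3659.
  i=7: a_7=5, p_7 = 5*179999 + 30254 = 930249, q_7 = 5*3659 + 615 = 18910.
Check: 930249^2 - 2420*18910^2 = 865363202001 - 865363202000 = 1, so (x, y) = (930249, 18910) solves the equation, and by the theorem it is the least positive solution.

(x, y) = (930249, 18910)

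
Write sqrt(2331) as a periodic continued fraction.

Write x_i = (sqrt(2331) + m_i)/d_i with (m_0, d_0) = (0, 1). a_0 = floor(sqrt(2331)) = 48, since 48^2 = 2304 <= 2331 < 2401 = 49^2.
Iterate m_{i+1} = d_i*a_i - m_i, d_{i+1} = (2331 - m_{i+1}^2)/d_i, a_{i+1} = floor((a_0 + m_{i+1})/d_{i+1}):
  m_1 = 1*48 - 0 = 48, d_1 = (2331 - 48^2)/1 = 27/1 = 27, a_1 = floor((48 + 48)/27) = 3.
  m_2 = 27*3 - 48 = 33, d_2 = (2331 - 33^2)/27 = 1242/27 = 46, a_2 = floor((48 + 33)/46) = 1.
  m_3 = 46*1 - 33 = 13, d_3 = (2331 - 13^2)/46 = 2162/46 = 47, a_3 = floor((48 + 13)/47) = 1.
  m_4 = 47*1 - 13 = 34, d_4 = (2331 - 34^2)/47 = 1175/47 = 25, a_4 = floor((48 + 34)/25) = 3.
  m_5 = 25*3 - 34 = 41, d_5 = (2331 - 41^2)/25 = 650/25 = 26, a_5 = floor((48 + 41)/26) = 3.
  m_6 = 26*3 - 41 = 37, d_6 = (2331 - 37^2)/26 = 962/26 = 37, a_6 = floor((48 + 37)/37) = 2.
  m_7 = 37*2 - 37 = 37, d_7 = (2331 - 37^2)/37 = 962/37 = 26, a_7 = floor((48 + 37)/26) = 3.
  m_8 = 26*3 - 37 = 41, d_8 = (2331 - 41^2)/26 = 650/26 = 25, a_8 = floor((48 + 41)/25) = 3.
  m_9 = 25*3 - 41 = 34, d_9 = (2331 - 34^2)/25 = 1175/25 = 47, a_9 = floor((48 + 34)/47) = 1.
  m_10 = 47*1 - 34 = 13, d_10 = (2331 - 13^2)/47 = 2162/47 = 46, a_10 = floor((48 + 13)/46) = 1.
  m_11 = 46*1 - 13 = 33, d_11 = (2331 - 33^2)/46 = 1242/46 = 27, a_11 = floor((48 + 33)/27) = 3.
  m_12 = 27*3 - 33 = 48, d_12 = (2331 - 48^2)/27 = 27/27 = 1, a_12 = floor((48 + 48)/1) = 96.
  m_13 = 1*96 - 48 = 48, d_13 = (2331 - 48^2)/1 = 27/1 = 27: (m_13, d_13) = (m_1, d_1) = (48, 27), so from here the quotients repeat a_1, ..., a_12; the period length is 12.
Hence the expansion of sqrt(2331) is a_0 = 48 followed by the repeating block 3, 1, 1, 3, 3, 2, 3, 3, 1, 1, 3, 96 (period 12).

[48; (3, 1, 1, 3, 3, 2, 3, 3, 1, 1, 3, 96)]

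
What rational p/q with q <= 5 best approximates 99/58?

Expand x = 99/58 as a continued fraction with the Euclidean algorithm:
  99 = 1*58 + 41, so a_0 = 1.
  58 = 1*41 + 17, so a_1 = 1.
  41 = 2*17 + 7, so a_2 = 2.
  17 = 2*7 + 3, so a_3 = 2.
  7 = 2*3 + 1, so a_4 = 2.
  3 = 3*1 + 0, so a_5 = 3.
so x = [1; 1, 2, 2, 2, 3].
Convergents (p_i = a_i*p_{i-1} + p_{i-2}, q_i = a_i*q_{i-1} + q_{i-2} with p_{-2}=0, p_{-1}=1, q_{-2}=1, q_{-1}=0), until the denominator exceeds 5:
  i=0: a_0=1, p_0 = 1*1 + 0 = 1, q_0 = 1*0 + 1 = 1.
  i=1: a_1=1, p_1 = 1*1 + 1 = 2, q_1 = 1*1 + 0 = 1.
  i=2: a_2=2, p_2 = 2*2 + 1 = 5, q_2 = 2*1 + 1 = 3.
  i=3: a_3=2, p_3 = 2*5 + 2 = 12, q_3 = 2*3 + 1 = 7.
q_3 = 7 > 5, so the last convergent with denominator <= 5 is p_2/q_2 = 5/3.
The closest fraction with denominator <= 5 is either p_2/q_2 or the intermediate fraction (k*p_2 + p_1)/(k*q_2 + q_1) with the largest k >= 1 whose denominator stays <= 5; these approach x as k grows, and every other convergent or intermediate fraction in range is farther away.
Largest k: floor((5 - q_1)/q_2) = floor((5 - 1)/3) = 1.
That gives (1*5 + 2)/(1*3 + 1) = 7/4.
Compare the errors: |x - 5/3| = |99*3 - 5*58|/(58*3) = 7/174, and |x - 7/4| = |99*4 - 7*58|/(58*4) = 10/232.
Cross-multiplying, 7*232 = 1624 < 1740 = 10*174, so 7/174 is smaller: the convergent 5/3 is closer to x than 7/4.

5/3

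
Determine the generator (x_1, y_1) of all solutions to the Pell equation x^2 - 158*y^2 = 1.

First expand sqrt(158) as a continued fraction. With x_i = (sqrt(158) + m_i)/d_i and (m_0, d_0) = (0, 1): a_0 = floor(sqrt(158)) = 12, since 12^2 = 144 <= 158 < 169 = 13^2.
Iterate m_{i+1} = d_i*a_i - m_i, d_{i+1} = (158 - m_{i+1}^2)/d_i, a_{i+1} = floor((a_0 + m_{i+1})/d_{i+1}):
  m_1 = 1*12 - 0 = 12, d_1 = (158 - 12^2)/1 = 14/1 = 14, a_1 = floor((12 + 12)/14) = 1.
  m_2 = 14*1 - 12 = 2, d_2 = (158 - 2^2)/14 = 154/14 = 11, a_2 = floor((12 + 2)/11) = 1.
  m_3 = 11*1 - 2 = 9, d_3 = (158 - 9^2)/11 = 77/11 = 7, a_3 = floor((12 + 9)/7) = 3.
  m_4 = 7*3 - 9 = 12, d_4 = (158 - 12^2)/7 = 14/7 = 2, a_4 = floor((12 + 12)/2) = 12.
  m_5 = 2*12 - 12 = 12, d_5 = (158 - 12^2)/2 = 14/2 = 7, a_5 = floor((12 + 12)/7) = 3.
  m_6 = 7*3 - 12 = 9, d_6 = (158 - 9^2)/7 = 77/7 = 11, a_6 = floor((12 + 9)/11) = 1.
  m_7 = 11*1 - 9 = 2, d_7 = (158 - 2^2)/11 = 154/11 = 14, a_7 = floor((12 + 2)/14) = 1.
  m_8 = 14*1 - 2 = 12, d_8 = (158 - 12^2)/14 = 14/14 = 1, a_8 = floor((12 + 12)/1) = 24.
  m_9 = 1*24 - 12 = 12, d_9 = (158 - 12^2)/1 = 14/1 = 14: (m_9, d_9) = (m_1, d_1) = (12, 14), so from here the quotients repeat a_1, ..., a_8; the period length is 8.
So sqrt(158) = [12; (1, 1, 3, 12, 3, 1, 1, 24)] with period length k = 8.
k is even, so the fundamental solution of x^2 - 158y^2 = 1 is (p_{k-1}, q_{k-1}) = (p_7, q_7); compute convergents through index 7.
Convergents (p_i = a_i*p_{i-1} + p_{i-2}, q_i = a_i*q_{i-1} + q_{i-2} with p_{-2}=0, p_{-1}=1, q_{-2}=1, q_{-1}=0):
  i=0: a_0=12, p_0 = 12*1 + 0 = 12, q_0 = 12*0 + 1 = 1.
  i=1: a_1=1, p_1 = 1*12 + 1 = 13, q_1 = 1*1 + 0 = 1.
  i=2: a_2=1, p_2 = 1*13 + 12 = 25, q_2 = 1*1 + 1 = 2.
  i=3: a_3=3, p_3 = 3*25 + 13 = 88, q_3 = 3*2 + 1 = 7.
  i=4: a_4=12, p_4 = 12*88 + 25 = 1081, q_4 = 12*7 + 2 = 86.
  i=5: a_5=3, p_5 = 3*1081 + 88 = 3331, q_5 = 3*86 + 7 = 265.
  i=6: a_6=1, p_6 = 1*3331 + 1081 = 4412, q_6 = 1*265 + 86 = 351.
  i=7: a_7=1, p_7 = 1*4412 + 3331 = 7743, q_7 = 1*351 + 265 = 616.
Check: 7743^2 - 158*616^2 = 59954049 - 59954048 = 1, so (x, y) = (7743, 616) solves the equation, and by the theorem it is the least positive solution.

(x, y) = (7743, 616)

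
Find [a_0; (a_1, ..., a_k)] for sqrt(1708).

Write x_i = (sqrt(1708) + m_i)/d_i with (m_0, d_0) = (0, 1). a_0 = floor(sqrt(1708)) = 41, since 41^2 = 1681 <= 1708 < 1764 = 42^2.
Iterate m_{i+1} = d_i*a_i - m_i, d_{i+1} = (1708 - m_{i+1}^2)/d_i, a_{i+1} = floor((a_0 + m_{i+1})/d_{i+1}):
  m_1 = 1*41 - 0 = 41, d_1 = (1708 - 41^2)/1 = 27/1 = 27, a_1 = floor((41 + 41)/27) = 3.
  m_2 = 27*3 - 41 = 40, d_2 = (1708 - 40^2)/27 = 108/27 = 4, a_2 = floor((41 + 40)/4) = 20.
  m_3 = 4*20 - 40 = 40, d_3 = (1708 - 40^2)/4 = 108/4 = 27, a_3 = floor((41 + 40)/27) = 3.
  m_4 = 27*3 - 40 = 41, d_4 = (1708 - 41^2)/27 = 27/27 = 1, a_4 = floor((41 + 41)/1) = 82.
  m_5 = 1*82 - 41 = 41, d_5 = (1708 - 41^2)/1 = 27/1 = 27: (m_5, d_5) = (m_1, d_1) = (41, 27), so from here the quotients repeat a_1, ..., a_4; the period length is 4.
Hence the expansion of sqrt(1708) is a_0 = 41 followed by the repeating block 3, 20, 3, 82 (period 4).

[41; (3, 20, 3, 82)]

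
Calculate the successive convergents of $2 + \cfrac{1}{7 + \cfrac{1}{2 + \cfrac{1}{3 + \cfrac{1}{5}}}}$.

Using the convergent recurrence p_i = a_i*p_{i-1} + p_{i-2}, q_i = a_i*q_{i-1} + q_{i-2} with p_{-2}=0, p_{-1}=1, q_{-2}=1, q_{-1}=0:
  i=0: a_0=2, p_0 = 2*1 + 0 = 2, q_0 = 2*0 + 1 = 1.
  i=1: a_1=7, p_1 = 7*2 + 1 = 15, q_1 = 7*1 + 0 = 7.
  i=2: a_2=2, p_2 = 2*15 + 2 = 32, q_2 = 2*7 + 1 = 15.
  i=3: a_3=3, p_3 = 3*32 + 15 = 111, q_3 = 3*15 + 7 = 52.
  i=4: a_4=5, p_4 = 5*111 + 32 = 587, q_4 = 5*52 + 15 = 275.

2/1, 15/7, 32/15, 111/52, 587/275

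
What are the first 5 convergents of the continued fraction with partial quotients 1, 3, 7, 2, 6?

Using the convergent recurrence p_i = a_i*p_{i-1} + p_{i-2}, q_i = a_i*q_{i-1} + q_{i-2} with p_{-2}=0, p_{-1}=1, q_{-2}=1, q_{-1}=0:
  i=0: a_0=1, p_0 = 1*1 + 0 = 1, q_0 = 1*0 + 1 = 1.
  i=1: a_1=3, p_1 = 3*1 + 1 = 4, q_1 = 3*1 + 0 = 3.
  i=2: a_2=7, p_2 = 7*4 + 1 = 29, q_2 = 7*3 + 1 = 22.
  i=3: a_3=2, p_3 = 2*29 + 4 = 62, q_3 = 2*22 + 3 = 47.
  i=4: a_4=6, p_4 = 6*62 + 29 = 401, q_4 = 6*47 + 22 = 304.

1/1, 4/3, 29/22, 62/47, 401/304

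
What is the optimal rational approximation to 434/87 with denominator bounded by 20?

5/1

Expand x = 434/87 as a continued fraction with the Euclidean algorithm:
  434 = 4*87 + 86, so a_0 = 4.
  87 = 1*86 + 1, so a_1 = 1.
  86 = 86*1 + 0, so a_2 = 86.
so x = [4; 1, 86].
Convergents (p_i = a_i*p_{i-1} + p_{i-2}, q_i = a_i*q_{i-1} + q_{i-2} with p_{-2}=0, p_{-1}=1, q_{-2}=1, q_{-1}=0), until the denominator exceeds 20:
  i=0: a_0=4, p_0 = 4*1 + 0 = 4, q_0 = 4*0 + 1 = 1.
  i=1: a_1=1, p_1 = 1*4 + 1 = 5, q_1 = 1*1 + 0 = 1.
  i=2: a_2=86, p_2 = 86*5 + 4 = 434, q_2 = 86*1 + 1 = 87.
q_2 = 87 > 20, so the last convergent with denominator <= 20 is p_1/q_1 = 5/1.
The closest fraction with denominator <= 20 is either p_1/q_1 or the intermediate fraction (k*p_1 + p_0)/(k*q_1 + q_0) with the largest k >= 1 whose denominator stays <= 20; these approach x as k grows, and every other convergent or intermediate fraction in range is farther away.
Largest k: floor((20 - q_0)/q_1) = floor((20 - 1)/1) = 19.
That gives (19*5 + 4)/(19*1 + 1) = 99/20.
Compare the errors: |x - 5/1| = |434*1 - 5*87|/(87*1) = 1/87, and |x - 99/20| = |434*20 - 99*87|/(87*20) = 67/1740.
Cross-multiplying, 1*1740 = 1740 < 5829 = 67*87, so 1/87 is smaller: the convergent 5/1 is closer to x than 99/20.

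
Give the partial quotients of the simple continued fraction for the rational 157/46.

Run the Euclidean algorithm on 157 and 46; the successive quotients are the partial quotients a_0, a_1, ... (each step inverts the fractional part left over by the previous one):
  157 = 3*46 + 19, so a_0 = 3.
  46 = 2*19 + 8, so a_1 = 2.
  19 = 2*8 + 3, so a_2 = 2.
  8 = 2*3 + 2, so a_3 = 2.
  3 = 1*2 + 1, so a_4 = 1.
  2 = 2*1 + 0, so a_5 = 2.
The remainder reaches 0 after 6 divisions, so the expansion has 6 partial quotients, read off in order.

[3; 2, 2, 2, 1, 2]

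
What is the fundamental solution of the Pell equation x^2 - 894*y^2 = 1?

(x, y) = (299, 10)

First expand sqrt(894) as a continued fraction. With x_i = (sqrt(894) + m_i)/d_i and (m_0, d_0) = (0, 1): a_0 = floor(sqrt(894)) = 29, since 29^2 = 841 <= 894 < 900 = 30^2.
Iterate m_{i+1} = d_i*a_i - m_i, d_{i+1} = (894 - m_{i+1}^2)/d_i, a_{i+1} = floor((a_0 + m_{i+1})/d_{i+1}):
  m_1 = 1*29 - 0 = 29, d_1 = (894 - 29^2)/1 = 53/1 = 53, a_1 = floor((29 + 29)/53) = 1.
  m_2 = 53*1 - 29 = 24, d_2 = (894 - 24^2)/53 = 318/53 = 6, a_2 = floor((29 + 24)/6) = 8.
  m_3 = 6*8 - 24 = 24, d_3 = (894 - 24^2)/6 = 318/6 = 53, a_3 = floor((29 + 24)/53) = 1.
  m_4 = 53*1 - 24 = 29, d_4 = (894 - 29^2)/53 = 53/53 = 1, a_4 = floor((29 + 29)/1) = 58.
  m_5 = 1*58 - 29 = 29, d_5 = (894 - 29^2)/1 = 53/1 = 53: (m_5, d_5) = (m_1, d_1) = (29, 53), so from here the quotients repeat a_1, ..., a_4; the period length is 4.
So sqrt(894) = [29; (1, 8, 1, 58)] with period length k = 4.
k is even, so the fundamental solution of x^2 - 894y^2 = 1 is (p_{k-1}, q_{k-1}) = (p_3, q_3); compute convergents through index 3.
Convergents (p_i = a_i*p_{i-1} + p_{i-2}, q_i = a_i*q_{i-1} + q_{i-2} with p_{-2}=0, p_{-1}=1, q_{-2}=1, q_{-1}=0):
  i=0: a_0=29, p_0 = 29*1 + 0 = 29, q_0 = 29*0 + 1 = 1.
  i=1: a_1=1, p_1 = 1*29 + 1 = 30, q_1 = 1*1 + 0 = 1.
  i=2: a_2=8, p_2 = 8*30 + 29 = 269, q_2 = 8*1 + 1 = 9.
  i=3: a_3=1, p_3 = 1*269 + 30 = 299, q_3 = 1*9 + 1 = 10.
Check: 299^2 - 894*10^2 = 89401 - 89400 = 1, so (x, y) = (299, 10) solves the equation, and by the theorem it is the least positive solution.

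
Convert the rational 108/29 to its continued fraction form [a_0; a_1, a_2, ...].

[3; 1, 2, 1, 1, 1, 2]

Run the Euclidean algorithm on 108 and 29; the successive quotients are the partial quotients a_0, a_1, ... (each step inverts the fractional part left over by the previous one):
  108 = 3*29 + 21, so a_0 = 3.
  29 = 1*21 + 8, so a_1 = 1.
  21 = 2*8 + 5, so a_2 = 2.
  8 = 1*5 + 3, so a_3 = 1.
  5 = 1*3 + 2, so a_4 = 1.
  3 = 1*2 + 1, so a_5 = 1.
  2 = 2*1 + 0, so a_6 = 2.
The remainder reaches 0 after 7 divisions, so the expansion has 7 partial quotients, read off in order.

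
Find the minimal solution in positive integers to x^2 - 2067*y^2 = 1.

First expand sqrt(2067) as a continued fraction. With x_i = (sqrt(2067) + m_i)/d_i and (m_0, d_0) = (0, 1): a_0 = floor(sqrt(2067)) = 45, since 45^2 = 2025 <= 2067 < 2116 = 46^2.
Iterate m_{i+1} = d_i*a_i - m_i, d_{i+1} = (2067 - m_{i+1}^2)/d_i, a_{i+1} = floor((a_0 + m_{i+1})/d_{i+1}):
  m_1 = 1*45 - 0 = 45, d_1 = (2067 - 45^2)/1 = 42/1 = 42, a_1 = floor((45 + 45)/42) = 2.
  m_2 = 42*2 - 45 = 39, d_2 = (2067 - 39^2)/42 = 546/42 = 13, a_2 = floor((45 + 39)/13) = 6.
  m_3 = 13*6 - 39 = 39, d_3 = (2067 - 39^2)/13 = 546/13 = 42, a_3 = floor((45 + 39)/42) = 2.
  m_4 = 42*2 - 39 = 45, d_4 = (2067 - 45^2)/42 = 42/42 = 1, a_4 = floor((45 + 45)/1) = 90.
  m_5 = 1*90 - 45 = 45, d_5 = (2067 - 45^2)/1 = 42/1 = 42: (m_5, d_5) = (m_1, d_1) = (45, 42), so from here the quotients repeat a_1, ..., a_4; the period length is 4.
So sqrt(2067) = [45; (2, 6, 2, 90)] with period length k = 4.
k is even, so the fundamental solution of x^2 - 2067y^2 = 1 is (p_{k-1}, q_{k-1}) = (p_3, q_3); compute convergents through index 3.
Convergents (p_i = a_i*p_{i-1} + p_{i-2}, q_i = a_i*q_{i-1} + q_{i-2} with p_{-2}=0, p_{-1}=1, q_{-2}=1, q_{-1}=0):
  i=0: a_0=45, p_0 = 45*1 + 0 = 45, q_0 = 45*0 + 1 = 1.
  i=1: a_1=2, p_1 = 2*45 + 1 = 91, q_1 = 2*1 + 0 = 2.
  i=2: a_2=6, p_2 = 6*91 + 45 = 591, q_2 = 6*2 + 1 = 13.
  i=3: a_3=2, p_3 = 2*591 + 91 = 1273, q_3 = 2*13 + 2 = 28.
Check: 1273^2 - 2067*28^2 = 1620529 - 1620528 = 1, so (x, y) = (1273, 28) solves the equation, and by the theorem it is the least positive solution.

(x, y) = (1273, 28)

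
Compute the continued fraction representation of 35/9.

[3; 1, 8]

Run the Euclidean algorithm on 35 and 9; the successive quotients are the partial quotients a_0, a_1, ... (each step inverts the fractional part left over by the previous one):
  35 = 3*9 + 8, so a_0 = 3.
  9 = 1*8 + 1, so a_1 = 1.
  8 = 8*1 + 0, so a_2 = 8.
The remainder reaches 0 after 3 divisions, so the expansion has 3 partial quotients, read off in order.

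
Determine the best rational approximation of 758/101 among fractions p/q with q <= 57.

Expand x = 758/101 as a continued fraction with the Euclidean algorithm:
  758 = 7*101 + 51, so a_0 = 7.
  101 = 1*51 + 50, so a_1 = 1.
  51 = 1*50 + 1, so a_2 = 1.
  50 = 50*1 + 0, so a_3 = 50.
so x = [7; 1, 1, 50].
Convergents (p_i = a_i*p_{i-1} + p_{i-2}, q_i = a_i*q_{i-1} + q_{i-2} with p_{-2}=0, p_{-1}=1, q_{-2}=1, q_{-1}=0), until the denominator exceeds 57:
  i=0: a_0=7, p_0 = 7*1 + 0 = 7, q_0 = 7*0 + 1 = 1.
  i=1: a_1=1, p_1 = 1*7 + 1 = 8, q_1 = 1*1 + 0 = 1.
  i=2: a_2=1, p_2 = 1*8 + 7 = 15, q_2 = 1*1 + 1 = 2.
  i=3: a_3=50, p_3 = 50*15 + 8 = 758, q_3 = 50*2 + 1 = 101.
q_3 = 101 > 57, so the last convergent with denominator <= 57 is p_2/q_2 = 15/2.
The closest fraction with denominator <= 57 is either p_2/q_2 or the intermediate fraction (k*p_2 + p_1)/(k*q_2 + q_1) with the largest k >= 1 whose denominator stays <= 57; these approach x as k grows, and every other convergent or intermediate fraction in range is farther away.
Largest k: floor((57 - q_1)/q_2) = floor((57 - 1)/2) = 28.
That gives (28*15 + 8)/(28*2 + 1) = 428/57.
Compare the errors: |x - 15/2| = |758*2 - 15*101|/(101*2) = 1/202, and |x - 428/57| = |758*57 - 428*101|/(101*57) = 22/5757.
Cross-multiplying, 22*202 = 4444 < 5757 = 1*5757, so 22/5757 is smaller: the intermediate fraction 428/57 is closer to x than 15/2.

428/57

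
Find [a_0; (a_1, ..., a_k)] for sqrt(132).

[11; (2, 22)]

Write x_i = (sqrt(132) + m_i)/d_i with (m_0, d_0) = (0, 1). a_0 = floor(sqrt(132)) = 11, since 11^2 = 121 <= 132 < 144 = 12^2.
Iterate m_{i+1} = d_i*a_i - m_i, d_{i+1} = (132 - m_{i+1}^2)/d_i, a_{i+1} = floor((a_0 + m_{i+1})/d_{i+1}):
  m_1 = 1*11 - 0 = 11, d_1 = (132 - 11^2)/1 = 11/1 = 11, a_1 = floor((11 + 11)/11) = 2.
  m_2 = 11*2 - 11 = 11, d_2 = (132 - 11^2)/11 = 11/11 = 1, a_2 = floor((11 + 11)/1) = 22.
  m_3 = 1*22 - 11 = 11, d_3 = (132 - 11^2)/1 = 11/1 = 11: (m_3, d_3) = (m_1, d_1) = (11, 11), so from here the quotients repeat a_1, a_2; the period length is 2.
Hence the expansion of sqrt(132) is a_0 = 11 followed by the repeating block 2, 22 (period 2).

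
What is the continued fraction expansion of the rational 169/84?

[2; 84]

Run the Euclidean algorithm on 169 and 84; the successive quotients are the partial quotients a_0, a_1, ... (each step inverts the fractional part left over by the previous one):
  169 = 2*84 + 1, so a_0 = 2.
  84 = 84*1 + 0, so a_1 = 84.
The remainder reaches 0 after 2 divisions, so the expansion has 2 partial quotients, read off in order.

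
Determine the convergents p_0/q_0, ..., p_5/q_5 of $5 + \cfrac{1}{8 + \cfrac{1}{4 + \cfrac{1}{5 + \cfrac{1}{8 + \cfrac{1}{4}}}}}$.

Using the convergent recurrence p_i = a_i*p_{i-1} + p_{i-2}, q_i = a_i*q_{i-1} + q_{i-2} with p_{-2}=0, p_{-1}=1, q_{-2}=1, q_{-1}=0:
  i=0: a_0=5, p_0 = 5*1 + 0 = 5, q_0 = 5*0 + 1 = 1.
  i=1: a_1=8, p_1 = 8*5 + 1 = 41, q_1 = 8*1 + 0 = 8.
  i=2: a_2=4, p_2 = 4*41 + 5 = 169, q_2 = 4*8 + 1 = 33.
  i=3: a_3=5, p_3 = 5*169 + 41 = 886, q_3 = 5*33 + 8 = 173.
  i=4: a_4=8, p_4 = 8*886 + 169 = 7257, q_4 = 8*173 + 33 = 1417.
  i=5: a_5=4, p_5 = 4*7257 + 886 = 29914, q_5 = 4*1417 + 173 = 5841.

5/1, 41/8, 169/33, 886/173, 7257/1417, 29914/5841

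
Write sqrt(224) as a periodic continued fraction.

Write x_i = (sqrt(224) + m_i)/d_i with (m_0, d_0) = (0, 1). a_0 = floor(sqrt(224)) = 14, since 14^2 = 196 <= 224 < 225 = 15^2.
Iterate m_{i+1} = d_i*a_i - m_i, d_{i+1} = (224 - m_{i+1}^2)/d_i, a_{i+1} = floor((a_0 + m_{i+1})/d_{i+1}):
  m_1 = 1*14 - 0 = 14, d_1 = (224 - 14^2)/1 = 28/1 = 28, a_1 = floor((14 + 14)/28) = 1.
  m_2 = 28*1 - 14 = 14, d_2 = (224 - 14^2)/28 = 28/28 = 1, a_2 = floor((14 + 14)/1) = 28.
  m_3 = 1*28 - 14 = 14, d_3 = (224 - 14^2)/1 = 28/1 = 28: (m_3, d_3) = (m_1, d_1) = (14, 28), so from here the quotients repeat a_1, a_2; the period length is 2.
Hence the expansion of sqrt(224) is a_0 = 14 followed by the repeating block 1, 28 (period 2).

[14; (1, 28)]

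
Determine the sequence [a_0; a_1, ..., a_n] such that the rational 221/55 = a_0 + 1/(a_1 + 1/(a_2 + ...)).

Run the Euclidean algorithm on 221 and 55; the successive quotients are the partial quotients a_0, a_1, ... (each step inverts the fractional part left over by the previous one):
  221 = 4*55 + 1, so a_0 = 4.
  55 = 55*1 + 0, so a_1 = 55.
The remainder reaches 0 after 2 divisions, so the expansion has 2 partial quotients, read off in order.

[4; 55]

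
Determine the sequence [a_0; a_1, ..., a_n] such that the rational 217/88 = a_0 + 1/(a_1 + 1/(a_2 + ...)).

[2; 2, 6, 1, 5]

Run the Euclidean algorithm on 217 and 88; the successive quotients are the partial quotients a_0, a_1, ... (each step inverts the fractional part left over by the previous one):
  217 = 2*88 + 41, so a_0 = 2.
  88 = 2*41 + 6, so a_1 = 2.
  41 = 6*6 + 5, so a_2 = 6.
  6 = 1*5 + 1, so a_3 = 1.
  5 = 5*1 + 0, so a_4 = 5.
The remainder reaches 0 after 5 divisions, so the expansion has 5 partial quotients, read off in order.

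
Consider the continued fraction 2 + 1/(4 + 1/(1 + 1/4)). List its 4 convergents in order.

2/1, 9/4, 11/5, 53/24

Using the convergent recurrence p_i = a_i*p_{i-1} + p_{i-2}, q_i = a_i*q_{i-1} + q_{i-2} with p_{-2}=0, p_{-1}=1, q_{-2}=1, q_{-1}=0:
  i=0: a_0=2, p_0 = 2*1 + 0 = 2, q_0 = 2*0 + 1 = 1.
  i=1: a_1=4, p_1 = 4*2 + 1 = 9, q_1 = 4*1 + 0 = 4.
  i=2: a_2=1, p_2 = 1*9 + 2 = 11, q_2 = 1*4 + 1 = 5.
  i=3: a_3=4, p_3 = 4*11 + 9 = 53, q_3 = 4*5 + 4 = 24.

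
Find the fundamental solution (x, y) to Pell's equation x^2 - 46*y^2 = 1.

(x, y) = (24335, 3588)

First expand sqrt(46) as a continued fraction. With x_i = (sqrt(46) + m_i)/d_i and (m_0, d_0) = (0, 1): a_0 = floor(sqrt(46)) = 6, since 6^2 = 36 <= 46 < 49 = 7^2.
Iterate m_{i+1} = d_i*a_i - m_i, d_{i+1} = (46 - m_{i+1}^2)/d_i, a_{i+1} = floor((a_0 + m_{i+1})/d_{i+1}):
  m_1 = 1*6 - 0 = 6, d_1 = (46 - 6^2)/1 = 10/1 = 10, a_1 = floor((6 + 6)/10) = 1.
  m_2 = 10*1 - 6 = 4, d_2 = (46 - 4^2)/10 = 30/10 = 3, a_2 = floor((6 + 4)/3) = 3.
  m_3 = 3*3 - 4 = 5, d_3 = (46 - 5^2)/3 = 21/3 = 7, a_3 = floor((6 + 5)/7) = 1.
  m_4 = 7*1 - 5 = 2, d_4 = (46 - 2^2)/7 = 42/7 = 6, a_4 = floor((6 + 2)/6) = 1.
  m_5 = 6*1 - 2 = 4, d_5 = (46 - 4^2)/6 = 30/6 = 5, a_5 = floor((6 + 4)/5) = 2.
  m_6 = 5*2 - 4 = 6, d_6 = (46 - 6^2)/5 = 10/5 = 2, a_6 = floor((6 + 6)/2) = 6.
  m_7 = 2*6 - 6 = 6, d_7 = (46 - 6^2)/2 = 10/2 = 5, a_7 = floor((6 + 6)/5) = 2.
  m_8 = 5*2 - 6 = 4, d_8 = (46 - 4^2)/5 = 30/5 = 6, a_8 = floor((6 + 4)/6) = 1.
  m_9 = 6*1 - 4 = 2, d_9 = (46 - 2^2)/6 = 42/6 = 7, a_9 = floor((6 + 2)/7) = 1.
  m_10 = 7*1 - 2 = 5, d_10 = (46 - 5^2)/7 = 21/7 = 3, a_10 = floor((6 + 5)/3) = 3.
  m_11 = 3*3 - 5 = 4, d_11 = (46 - 4^2)/3 = 30/3 = 10, a_11 = floor((6 + 4)/10) = 1.
  m_12 = 10*1 - 4 = 6, d_12 = (46 - 6^2)/10 = 10/10 = 1, a_12 = floor((6 + 6)/1) = 12.
  m_13 = 1*12 - 6 = 6, d_13 = (46 - 6^2)/1 = 10/1 = 10: (m_13, d_13) = (m_1, d_1) = (6, 10), so from here the quotients repeat a_1, ..., a_12; the period length is 12.
So sqrt(46) = [6; (1, 3, 1, 1, 2, 6, 2, 1, 1, 3, 1, 12)] with period length k = 12.
k is even, so the fundamental solution of x^2 - 46y^2 = 1 is (p_{k-1}, q_{k-1}) = (p_11, q_11); compute convergents through index 11.
Convergents (p_i = a_i*p_{i-1} + p_{i-2}, q_i = a_i*q_{i-1} + q_{i-2} with p_{-2}=0, p_{-1}=1, q_{-2}=1, q_{-1}=0):
  i=0: a_0=6, p_0 = 6*1 + 0 = 6, q_0 = 6*0 + 1 = 1.
  i=1: a_1=1, p_1 = 1*6 + 1 = 7, q_1 = 1*1 + 0 = 1.
  i=2: a_2=3, p_2 = 3*7 + 6 = 27, q_2 = 3*1 + 1 = 4.
  i=3: a_3=1, p_3 = 1*27 + 7 = 34, q_3 = 1*4 + 1 = 5.
  i=4: a_4=1, p_4 = 1*34 + 27 = 61, q_4 = 1*5 + 4 = 9.
  i=5: a_5=2, p_5 = 2*61 + 34 = 156, q_5 = 2*9 + 5 = 23.
  i=6: a_6=6, p_6 = 6*156 + 61 = 997, q_6 = 6*23 + 9 = 147.
  i=7: a_7=2, p_7 = 2*997 + 156 = 2150, q_7 = 2*147 + 23 = 317.
  i=8: a_8=1, p_8 = 1*2150 + 997 = 3147, q_8 = 1*317 + 147 = 464.
  i=9: a_9=1, p_9 = 1*3147 + 2150 = 5297, q_9 = 1*464 + 317 = 781.
  i=10: a_10=3, p_10 = 3*5297 + 3147 = 19038, q_10 = 3*781 + 464 = 2807.
  i=11: a_11=1, p_11 = 1*19038 + 5297 = 24335, q_11 = 1*2807 + 781 = 3588.
Check: 24335^2 - 46*3588^2 = 592192225 - 592192224 = 1, so (x, y) = (24335, 3588) solves the equation, and by the theorem it is the least positive solution.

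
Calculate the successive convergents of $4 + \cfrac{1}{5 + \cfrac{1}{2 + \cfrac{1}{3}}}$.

Using the convergent recurrence p_i = a_i*p_{i-1} + p_{i-2}, q_i = a_i*q_{i-1} + q_{i-2} with p_{-2}=0, p_{-1}=1, q_{-2}=1, q_{-1}=0:
  i=0: a_0=4, p_0 = 4*1 + 0 = 4, q_0 = 4*0 + 1 = 1.
  i=1: a_1=5, p_1 = 5*4 + 1 = 21, q_1 = 5*1 + 0 = 5.
  i=2: a_2=2, p_2 = 2*21 + 4 = 46, q_2 = 2*5 + 1 = 11.
  i=3: a_3=3, p_3 = 3*46 + 21 = 159, q_3 = 3*11 + 5 = 38.

4/1, 21/5, 46/11, 159/38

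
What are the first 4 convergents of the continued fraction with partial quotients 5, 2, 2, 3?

Using the convergent recurrence p_i = a_i*p_{i-1} + p_{i-2}, q_i = a_i*q_{i-1} + q_{i-2} with p_{-2}=0, p_{-1}=1, q_{-2}=1, q_{-1}=0:
  i=0: a_0=5, p_0 = 5*1 + 0 = 5, q_0 = 5*0 + 1 = 1.
  i=1: a_1=2, p_1 = 2*5 + 1 = 11, q_1 = 2*1 + 0 = 2.
  i=2: a_2=2, p_2 = 2*11 + 5 = 27, q_2 = 2*2 + 1 = 5.
  i=3: a_3=3, p_3 = 3*27 + 11 = 92, q_3 = 3*5 + 2 = 17.

5/1, 11/2, 27/5, 92/17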